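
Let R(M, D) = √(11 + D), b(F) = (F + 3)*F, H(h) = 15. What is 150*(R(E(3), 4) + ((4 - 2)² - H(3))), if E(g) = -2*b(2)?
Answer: -1650 + 150*√15 ≈ -1069.1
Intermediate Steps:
b(F) = F*(3 + F) (b(F) = (3 + F)*F = F*(3 + F))
E(g) = -20 (E(g) = -4*(3 + 2) = -4*5 = -2*10 = -20)
150*(R(E(3), 4) + ((4 - 2)² - H(3))) = 150*(√(11 + 4) + ((4 - 2)² - 1*15)) = 150*(√15 + (2² - 15)) = 150*(√15 + (4 - 15)) = 150*(√15 - 11) = 150*(-11 + √15) = -1650 + 150*√15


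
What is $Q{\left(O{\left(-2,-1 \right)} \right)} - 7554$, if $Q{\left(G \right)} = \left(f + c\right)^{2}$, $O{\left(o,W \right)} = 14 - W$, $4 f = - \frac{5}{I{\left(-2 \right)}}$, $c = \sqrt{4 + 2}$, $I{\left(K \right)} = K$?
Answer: $- \frac{483047}{64} + \frac{5 \sqrt{6}}{4} \approx -7544.5$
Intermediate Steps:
$c = \sqrt{6} \approx 2.4495$
$f = \frac{5}{8}$ ($f = \frac{\left(-5\right) \frac{1}{-2}}{4} = \frac{\left(-5\right) \left(- \frac{1}{2}\right)}{4} = \frac{1}{4} \cdot \frac{5}{2} = \frac{5}{8} \approx 0.625$)
$Q{\left(G \right)} = \left(\frac{5}{8} + \sqrt{6}\right)^{2}$
$Q{\left(O{\left(-2,-1 \right)} \right)} - 7554 = \left(\frac{409}{64} + \frac{5 \sqrt{6}}{4}\right) - 7554 = - \frac{483047}{64} + \frac{5 \sqrt{6}}{4}$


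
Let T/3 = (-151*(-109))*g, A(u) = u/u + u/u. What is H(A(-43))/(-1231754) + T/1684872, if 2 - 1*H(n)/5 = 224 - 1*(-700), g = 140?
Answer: 50729831405/12353260866 ≈ 4.1066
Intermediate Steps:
A(u) = 2 (A(u) = 1 + 1 = 2)
H(n) = -4610 (H(n) = 10 - 5*(224 - 1*(-700)) = 10 - 5*(224 + 700) = 10 - 5*924 = 10 - 4620 = -4610)
T = 6912780 (T = 3*(-151*(-109)*140) = 3*(16459*140) = 3*2304260 = 6912780)
H(A(-43))/(-1231754) + T/1684872 = -4610/(-1231754) + 6912780/1684872 = -4610*(-1/1231754) + 6912780*(1/1684872) = 2305/615877 + 82295/20058 = 50729831405/12353260866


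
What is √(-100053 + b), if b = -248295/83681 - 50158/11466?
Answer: I*√308997021949469711/1757301 ≈ 316.32*I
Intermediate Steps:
b = -270931618/36903321 (b = -248295*1/83681 - 50158*1/11466 = -248295/83681 - 25079/5733 = -270931618/36903321 ≈ -7.3417)
√(-100053 + b) = √(-100053 - 270931618/36903321) = √(-3692558907631/36903321) = I*√308997021949469711/1757301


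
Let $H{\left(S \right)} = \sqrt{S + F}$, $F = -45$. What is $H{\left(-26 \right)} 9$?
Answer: $9 i \sqrt{71} \approx 75.835 i$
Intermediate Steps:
$H{\left(S \right)} = \sqrt{-45 + S}$ ($H{\left(S \right)} = \sqrt{S - 45} = \sqrt{-45 + S}$)
$H{\left(-26 \right)} 9 = \sqrt{-45 - 26} \cdot 9 = \sqrt{-71} \cdot 9 = i \sqrt{71} \cdot 9 = 9 i \sqrt{71}$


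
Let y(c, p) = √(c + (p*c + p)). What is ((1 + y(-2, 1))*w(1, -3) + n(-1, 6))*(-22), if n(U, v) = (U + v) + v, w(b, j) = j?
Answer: -176 + 66*I*√3 ≈ -176.0 + 114.32*I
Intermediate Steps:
y(c, p) = √(c + p + c*p) (y(c, p) = √(c + (c*p + p)) = √(c + (p + c*p)) = √(c + p + c*p))
n(U, v) = U + 2*v
((1 + y(-2, 1))*w(1, -3) + n(-1, 6))*(-22) = ((1 + √(-2 + 1 - 2*1))*(-3) + (-1 + 2*6))*(-22) = ((1 + √(-2 + 1 - 2))*(-3) + (-1 + 12))*(-22) = ((1 + √(-3))*(-3) + 11)*(-22) = ((1 + I*√3)*(-3) + 11)*(-22) = ((-3 - 3*I*√3) + 11)*(-22) = (8 - 3*I*√3)*(-22) = -176 + 66*I*√3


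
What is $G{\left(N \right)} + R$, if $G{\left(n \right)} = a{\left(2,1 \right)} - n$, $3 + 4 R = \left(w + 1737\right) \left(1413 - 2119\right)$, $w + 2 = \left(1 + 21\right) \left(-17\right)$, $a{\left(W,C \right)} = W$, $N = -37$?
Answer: $- \frac{960713}{4} \approx -2.4018 \cdot 10^{5}$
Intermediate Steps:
$w = -376$ ($w = -2 + \left(1 + 21\right) \left(-17\right) = -2 + 22 \left(-17\right) = -2 - 374 = -376$)
$R = - \frac{960869}{4}$ ($R = - \frac{3}{4} + \frac{\left(-376 + 1737\right) \left(1413 - 2119\right)}{4} = - \frac{3}{4} + \frac{1361 \left(-706\right)}{4} = - \frac{3}{4} + \frac{1}{4} \left(-960866\right) = - \frac{3}{4} - \frac{480433}{2} = - \frac{960869}{4} \approx -2.4022 \cdot 10^{5}$)
$G{\left(n \right)} = 2 - n$
$G{\left(N \right)} + R = \left(2 - -37\right) - \frac{960869}{4} = \left(2 + 37\right) - \frac{960869}{4} = 39 - \frac{960869}{4} = - \frac{960713}{4}$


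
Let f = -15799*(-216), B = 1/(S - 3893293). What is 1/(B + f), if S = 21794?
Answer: 3871499/13211815543415 ≈ 2.9303e-7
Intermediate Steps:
B = -1/3871499 (B = 1/(21794 - 3893293) = 1/(-3871499) = -1/3871499 ≈ -2.5830e-7)
f = 3412584
1/(B + f) = 1/(-1/3871499 + 3412584) = 1/(13211815543415/3871499) = 3871499/13211815543415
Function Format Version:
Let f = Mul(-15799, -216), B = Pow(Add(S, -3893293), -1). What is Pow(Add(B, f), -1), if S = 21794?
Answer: Rational(3871499, 13211815543415) ≈ 2.9303e-7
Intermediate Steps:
B = Rational(-1, 3871499) (B = Pow(Add(21794, -3893293), -1) = Pow(-3871499, -1) = Rational(-1, 3871499) ≈ -2.5830e-7)
f = 3412584
Pow(Add(B, f), -1) = Pow(Add(Rational(-1, 3871499), 3412584), -1) = Pow(Rational(13211815543415, 3871499), -1) = Rational(3871499, 13211815543415)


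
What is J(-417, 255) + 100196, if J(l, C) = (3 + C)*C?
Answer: 165986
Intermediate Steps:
J(l, C) = C*(3 + C)
J(-417, 255) + 100196 = 255*(3 + 255) + 100196 = 255*258 + 100196 = 65790 + 100196 = 165986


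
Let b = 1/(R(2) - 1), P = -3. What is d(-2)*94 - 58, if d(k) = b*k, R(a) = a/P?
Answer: 274/5 ≈ 54.800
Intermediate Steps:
R(a) = -a/3 (R(a) = a/(-3) = a*(-1/3) = -a/3)
b = -3/5 (b = 1/(-1/3*2 - 1) = 1/(-2/3 - 1) = 1/(-5/3) = -3/5 ≈ -0.60000)
d(k) = -3*k/5
d(-2)*94 - 58 = -3/5*(-2)*94 - 58 = (6/5)*94 - 58 = 564/5 - 58 = 274/5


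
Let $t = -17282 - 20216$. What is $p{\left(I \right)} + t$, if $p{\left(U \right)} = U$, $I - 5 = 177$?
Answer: $-37316$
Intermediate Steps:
$I = 182$ ($I = 5 + 177 = 182$)
$t = -37498$
$p{\left(I \right)} + t = 182 - 37498 = -37316$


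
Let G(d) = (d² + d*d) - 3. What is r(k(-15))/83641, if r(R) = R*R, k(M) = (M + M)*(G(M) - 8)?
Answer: 173448900/83641 ≈ 2073.7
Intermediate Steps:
G(d) = -3 + 2*d² (G(d) = (d² + d²) - 3 = 2*d² - 3 = -3 + 2*d²)
k(M) = 2*M*(-11 + 2*M²) (k(M) = (M + M)*((-3 + 2*M²) - 8) = (2*M)*(-11 + 2*M²) = 2*M*(-11 + 2*M²))
r(R) = R²
r(k(-15))/83641 = (-22*(-15) + 4*(-15)³)²/83641 = (330 + 4*(-3375))²*(1/83641) = (330 - 13500)²*(1/83641) = (-13170)²*(1/83641) = 173448900*(1/83641) = 173448900/83641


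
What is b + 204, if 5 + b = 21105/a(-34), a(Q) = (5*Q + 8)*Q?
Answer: 124133/612 ≈ 202.83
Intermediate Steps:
a(Q) = Q*(8 + 5*Q) (a(Q) = (8 + 5*Q)*Q = Q*(8 + 5*Q))
b = -715/612 (b = -5 + 21105/((-34*(8 + 5*(-34)))) = -5 + 21105/((-34*(8 - 170))) = -5 + 21105/((-34*(-162))) = -5 + 21105/5508 = -5 + 21105*(1/5508) = -5 + 2345/612 = -715/612 ≈ -1.1683)
b + 204 = -715/612 + 204 = 124133/612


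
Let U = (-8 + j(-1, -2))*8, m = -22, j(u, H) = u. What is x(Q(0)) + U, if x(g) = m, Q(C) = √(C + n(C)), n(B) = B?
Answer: -94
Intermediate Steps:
U = -72 (U = (-8 - 1)*8 = -9*8 = -72)
Q(C) = √2*√C (Q(C) = √(C + C) = √(2*C) = √2*√C)
x(g) = -22
x(Q(0)) + U = -22 - 72 = -94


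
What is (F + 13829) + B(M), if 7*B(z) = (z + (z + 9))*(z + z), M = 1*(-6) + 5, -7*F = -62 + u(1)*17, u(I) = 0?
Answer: 96851/7 ≈ 13836.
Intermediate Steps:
F = 62/7 (F = -(-62 + 0*17)/7 = -(-62 + 0)/7 = -⅐*(-62) = 62/7 ≈ 8.8571)
M = -1 (M = -6 + 5 = -1)
B(z) = 2*z*(9 + 2*z)/7 (B(z) = ((z + (z + 9))*(z + z))/7 = ((z + (9 + z))*(2*z))/7 = ((9 + 2*z)*(2*z))/7 = (2*z*(9 + 2*z))/7 = 2*z*(9 + 2*z)/7)
(F + 13829) + B(M) = (62/7 + 13829) + (2/7)*(-1)*(9 + 2*(-1)) = 96865/7 + (2/7)*(-1)*(9 - 2) = 96865/7 + (2/7)*(-1)*7 = 96865/7 - 2 = 96851/7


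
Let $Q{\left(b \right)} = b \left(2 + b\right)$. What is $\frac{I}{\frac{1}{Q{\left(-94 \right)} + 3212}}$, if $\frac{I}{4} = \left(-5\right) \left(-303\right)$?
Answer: $71871600$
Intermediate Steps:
$I = 6060$ ($I = 4 \left(\left(-5\right) \left(-303\right)\right) = 4 \cdot 1515 = 6060$)
$\frac{I}{\frac{1}{Q{\left(-94 \right)} + 3212}} = \frac{6060}{\frac{1}{- 94 \left(2 - 94\right) + 3212}} = \frac{6060}{\frac{1}{\left(-94\right) \left(-92\right) + 3212}} = \frac{6060}{\frac{1}{8648 + 3212}} = \frac{6060}{\frac{1}{11860}} = 6060 \frac{1}{\frac{1}{11860}} = 6060 \cdot 11860 = 71871600$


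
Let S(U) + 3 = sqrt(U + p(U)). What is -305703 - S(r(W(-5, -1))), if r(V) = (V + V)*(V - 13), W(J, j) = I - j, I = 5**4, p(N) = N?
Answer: -305700 - 2*sqrt(383738) ≈ -3.0694e+5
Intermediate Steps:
I = 625
W(J, j) = 625 - j
r(V) = 2*V*(-13 + V) (r(V) = (2*V)*(-13 + V) = 2*V*(-13 + V))
S(U) = -3 + sqrt(2)*sqrt(U) (S(U) = -3 + sqrt(U + U) = -3 + sqrt(2*U) = -3 + sqrt(2)*sqrt(U))
-305703 - S(r(W(-5, -1))) = -305703 - (-3 + sqrt(2)*sqrt(2*(625 - 1*(-1))*(-13 + (625 - 1*(-1))))) = -305703 - (-3 + sqrt(2)*sqrt(2*(625 + 1)*(-13 + (625 + 1)))) = -305703 - (-3 + sqrt(2)*sqrt(2*626*(-13 + 626))) = -305703 - (-3 + sqrt(2)*sqrt(2*626*613)) = -305703 - (-3 + sqrt(2)*sqrt(767476)) = -305703 - (-3 + sqrt(2)*(2*sqrt(191869))) = -305703 - (-3 + 2*sqrt(383738)) = -305703 + (3 - 2*sqrt(383738)) = -305700 - 2*sqrt(383738)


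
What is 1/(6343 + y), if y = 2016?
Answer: 1/8359 ≈ 0.00011963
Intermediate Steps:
1/(6343 + y) = 1/(6343 + 2016) = 1/8359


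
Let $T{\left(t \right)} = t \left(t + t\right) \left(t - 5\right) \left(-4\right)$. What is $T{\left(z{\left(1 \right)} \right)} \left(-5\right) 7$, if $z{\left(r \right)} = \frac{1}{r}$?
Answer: $-1120$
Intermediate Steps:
$T{\left(t \right)} = - 8 t^{2} \left(-5 + t\right)$ ($T{\left(t \right)} = t 2 t \left(-5 + t\right) \left(-4\right) = 2 t^{2} \left(-5 + t\right) \left(-4\right) = - 8 t^{2} \left(-5 + t\right)$)
$T{\left(z{\left(1 \right)} \right)} \left(-5\right) 7 = 8 \left(1^{-1}\right)^{2} \left(5 - 1^{-1}\right) \left(-5\right) 7 = 8 \cdot 1^{2} \left(5 - 1\right) \left(-5\right) 7 = 8 \cdot 1 \left(5 - 1\right) \left(-5\right) 7 = 8 \cdot 1 \cdot 4 \left(-5\right) 7 = 32 \left(-5\right) 7 = \left(-160\right) 7 = -1120$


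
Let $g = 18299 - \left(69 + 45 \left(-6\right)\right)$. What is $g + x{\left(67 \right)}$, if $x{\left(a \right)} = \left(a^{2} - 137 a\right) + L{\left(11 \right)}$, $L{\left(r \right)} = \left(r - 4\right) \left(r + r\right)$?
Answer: $13964$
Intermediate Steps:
$L{\left(r \right)} = 2 r \left(-4 + r\right)$ ($L{\left(r \right)} = \left(-4 + r\right) 2 r = 2 r \left(-4 + r\right)$)
$x{\left(a \right)} = 154 + a^{2} - 137 a$ ($x{\left(a \right)} = \left(a^{2} - 137 a\right) + 2 \cdot 11 \left(-4 + 11\right) = \left(a^{2} - 137 a\right) + 2 \cdot 11 \cdot 7 = \left(a^{2} - 137 a\right) + 154 = 154 + a^{2} - 137 a$)
$g = 18500$ ($g = 18299 - \left(69 - 270\right) = 18299 - -201 = 18299 + 201 = 18500$)
$g + x{\left(67 \right)} = 18500 + \left(154 + 67^{2} - 9179\right) = 18500 + \left(154 + 4489 - 9179\right) = 18500 - 4536 = 13964$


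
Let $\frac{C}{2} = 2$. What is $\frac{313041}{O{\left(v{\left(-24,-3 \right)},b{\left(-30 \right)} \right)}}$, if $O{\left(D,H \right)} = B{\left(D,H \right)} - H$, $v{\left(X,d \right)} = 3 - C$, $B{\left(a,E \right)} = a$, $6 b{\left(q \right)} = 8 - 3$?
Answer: $- \frac{1878246}{11} \approx -1.7075 \cdot 10^{5}$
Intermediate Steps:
$C = 4$ ($C = 2 \cdot 2 = 4$)
$b{\left(q \right)} = \frac{5}{6}$ ($b{\left(q \right)} = \frac{8 - 3}{6} = \frac{1}{6} \cdot 5 = \frac{5}{6}$)
$v{\left(X,d \right)} = -1$ ($v{\left(X,d \right)} = 3 - 4 = -1$)
$O{\left(D,H \right)} = D - H$
$\frac{313041}{O{\left(v{\left(-24,-3 \right)},b{\left(-30 \right)} \right)}} = \frac{313041}{-1 - \frac{5}{6}} = \frac{313041}{- \frac{11}{6}} = 313041 \left(- \frac{6}{11}\right) = - \frac{1878246}{11}$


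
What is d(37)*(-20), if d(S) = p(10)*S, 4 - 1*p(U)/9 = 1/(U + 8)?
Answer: -26270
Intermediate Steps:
p(U) = 36 - 9/(8 + U) (p(U) = 36 - 9/(U + 8) = 36 - 9/(8 + U))
d(S) = 71*S/2 (d(S) = (9*(31 + 4*10)/(8 + 10))*S = (9*(31 + 40)/18)*S = (9*(1/18)*71)*S = 71*S/2)
d(37)*(-20) = ((71/2)*37)*(-20) = (2627/2)*(-20) = -26270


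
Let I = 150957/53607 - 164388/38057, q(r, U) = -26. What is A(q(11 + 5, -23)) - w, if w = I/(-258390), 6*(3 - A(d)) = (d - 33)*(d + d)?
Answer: -1567054999317127/3082731110910 ≈ -508.33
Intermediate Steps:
I = -53813631/35791607 (I = 150957*(1/53607) - 164388*1/38057 = 50319/17869 - 8652/2003 = -53813631/35791607 ≈ -1.5035)
A(d) = 3 - d*(-33 + d)/3 (A(d) = 3 - (d - 33)*(d + d)/6 = 3 - (-33 + d)*2*d/6 = 3 - d*(-33 + d)/3)
w = 17937877/3082731110910 (w = -53813631/35791607/(-258390) = -53813631/35791607*(-1/258390) = 17937877/3082731110910 ≈ 5.8188e-6)
A(q(11 + 5, -23)) - w = (3 + 11*(-26) - 1/3*(-26)**2) - 1*17937877/3082731110910 = (3 - 286 - 1/3*676) - 17937877/3082731110910 = (3 - 286 - 676/3) - 17937877/3082731110910 = -1525/3 - 17937877/3082731110910 = -1567054999317127/3082731110910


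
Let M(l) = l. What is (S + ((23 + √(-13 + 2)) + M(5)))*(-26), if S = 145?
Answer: -4498 - 26*I*√11 ≈ -4498.0 - 86.232*I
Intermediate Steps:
(S + ((23 + √(-13 + 2)) + M(5)))*(-26) = (145 + ((23 + √(-13 + 2)) + 5))*(-26) = (145 + ((23 + √(-11)) + 5))*(-26) = (145 + ((23 + I*√11) + 5))*(-26) = (145 + (28 + I*√11))*(-26) = (173 + I*√11)*(-26) = -4498 - 26*I*√11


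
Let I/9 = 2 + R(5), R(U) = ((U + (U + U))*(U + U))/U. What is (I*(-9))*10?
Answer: -25920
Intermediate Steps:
R(U) = 6*U (R(U) = ((U + 2*U)*(2*U))/U = ((3*U)*(2*U))/U = (6*U²)/U = 6*U)
I = 288 (I = 9*(2 + 6*5) = 9*(2 + 30) = 9*32 = 288)
(I*(-9))*10 = (288*(-9))*10 = -2592*10 = -25920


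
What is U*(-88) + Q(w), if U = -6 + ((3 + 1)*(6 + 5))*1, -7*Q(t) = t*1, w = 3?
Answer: -23411/7 ≈ -3344.4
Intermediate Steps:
Q(t) = -t/7
U = 38 (U = -6 + (4*11)*1 = -6 + 44*1 = -6 + 44 = 38)
U*(-88) + Q(w) = 38*(-88) - ⅐*3 = -3344 - 3/7 = -23411/7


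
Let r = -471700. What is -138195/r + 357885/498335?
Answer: 9507270393/9402584780 ≈ 1.0111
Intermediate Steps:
-138195/r + 357885/498335 = -138195/(-471700) + 357885/498335 = -138195*(-1/471700) + 357885*(1/498335) = 27639/94340 + 71577/99667 = 9507270393/9402584780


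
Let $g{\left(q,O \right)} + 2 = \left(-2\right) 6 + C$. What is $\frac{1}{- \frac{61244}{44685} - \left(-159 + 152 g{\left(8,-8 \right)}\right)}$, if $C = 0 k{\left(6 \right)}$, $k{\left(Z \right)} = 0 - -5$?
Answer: $\frac{44685}{102133351} \approx 0.00043752$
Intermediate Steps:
$k{\left(Z \right)} = 5$ ($k{\left(Z \right)} = 0 + 5 = 5$)
$C = 0$ ($C = 0 \cdot 5 = 0$)
$g{\left(q,O \right)} = -14$ ($g{\left(q,O \right)} = -2 + \left(\left(-2\right) 6 + 0\right) = -2 + \left(-12 + 0\right) = -2 - 12 = -14$)
$\frac{1}{- \frac{61244}{44685} - \left(-159 + 152 g{\left(8,-8 \right)}\right)} = \frac{1}{- \frac{61244}{44685} + \left(\left(-152\right) \left(-14\right) + 159\right)} = \frac{1}{\left(-61244\right) \frac{1}{44685} + \left(2128 + 159\right)} = \frac{1}{- \frac{61244}{44685} + 2287} = \frac{1}{\frac{102133351}{44685}} = \frac{44685}{102133351}$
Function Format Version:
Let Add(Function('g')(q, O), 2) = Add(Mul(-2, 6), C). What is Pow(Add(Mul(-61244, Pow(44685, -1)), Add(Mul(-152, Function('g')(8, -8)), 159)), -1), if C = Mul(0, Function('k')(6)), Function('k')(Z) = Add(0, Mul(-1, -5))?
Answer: Rational(44685, 102133351) ≈ 0.00043752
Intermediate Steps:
Function('k')(Z) = 5 (Function('k')(Z) = Add(0, 5) = 5)
C = 0 (C = Mul(0, 5) = 0)
Function('g')(q, O) = -14 (Function('g')(q, O) = Add(-2, Add(Mul(-2, 6), 0)) = Add(-2, Add(-12, 0)) = Add(-2, -12) = -14)
Pow(Add(Mul(-61244, Pow(44685, -1)), Add(Mul(-152, Function('g')(8, -8)), 159)), -1) = Pow(Add(Mul(-61244, Pow(44685, -1)), Add(Mul(-152, -14), 159)), -1) = Pow(Add(Mul(-61244, Rational(1, 44685)), Add(2128, 159)), -1) = Pow(Add(Rational(-61244, 44685), 2287), -1) = Pow(Rational(102133351, 44685), -1) = Rational(44685, 102133351)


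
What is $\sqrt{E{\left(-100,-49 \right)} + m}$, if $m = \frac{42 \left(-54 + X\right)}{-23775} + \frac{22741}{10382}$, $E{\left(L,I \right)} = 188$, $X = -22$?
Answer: $\frac{\sqrt{51536592509446262}}{16455470} \approx 13.796$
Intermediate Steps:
$m = \frac{191268873}{82277350}$ ($m = \frac{42 \left(-54 - 22\right)}{-23775} + \frac{22741}{10382} = 42 \left(-76\right) \left(- \frac{1}{23775}\right) + 22741 \cdot \frac{1}{10382} = \left(-3192\right) \left(- \frac{1}{23775}\right) + \frac{22741}{10382} = \frac{1064}{7925} + \frac{22741}{10382} = \frac{191268873}{82277350} \approx 2.3247$)
$\sqrt{E{\left(-100,-49 \right)} + m} = \sqrt{188 + \frac{191268873}{82277350}} = \sqrt{\frac{15659410673}{82277350}} = \frac{\sqrt{51536592509446262}}{16455470}$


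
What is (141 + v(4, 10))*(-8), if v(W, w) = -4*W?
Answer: -1000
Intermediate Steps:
(141 + v(4, 10))*(-8) = (141 - 4*4)*(-8) = (141 - 16)*(-8) = 125*(-8) = -1000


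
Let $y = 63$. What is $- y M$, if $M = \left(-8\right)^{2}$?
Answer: $-4032$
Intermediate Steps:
$M = 64$
$- y M = \left(-1\right) 63 \cdot 64 = \left(-63\right) 64 = -4032$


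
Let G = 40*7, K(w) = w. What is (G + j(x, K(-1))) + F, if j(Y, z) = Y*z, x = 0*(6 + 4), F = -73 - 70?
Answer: 137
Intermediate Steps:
G = 280
F = -143
x = 0 (x = 0*10 = 0)
(G + j(x, K(-1))) + F = (280 + 0*(-1)) - 143 = (280 + 0) - 143 = 280 - 143 = 137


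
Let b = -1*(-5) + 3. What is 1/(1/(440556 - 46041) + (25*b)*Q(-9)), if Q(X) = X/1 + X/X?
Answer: -394515/631223999 ≈ -0.00062500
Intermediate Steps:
Q(X) = 1 + X (Q(X) = X*1 + 1 = X + 1 = 1 + X)
b = 8 (b = 5 + 3 = 8)
1/(1/(440556 - 46041) + (25*b)*Q(-9)) = 1/(1/(440556 - 46041) + (25*8)*(1 - 9)) = 1/(1/394515 + 200*(-8)) = 1/(1/394515 - 1600) = 1/(-631223999/394515) = -394515/631223999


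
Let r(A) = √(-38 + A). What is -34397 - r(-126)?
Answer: -34397 - 2*I*√41 ≈ -34397.0 - 12.806*I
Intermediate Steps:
-34397 - r(-126) = -34397 - √(-38 - 126) = -34397 - √(-164) = -34397 - 2*I*√41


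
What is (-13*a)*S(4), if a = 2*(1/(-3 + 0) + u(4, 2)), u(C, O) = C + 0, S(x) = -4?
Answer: 1144/3 ≈ 381.33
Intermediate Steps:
u(C, O) = C
a = 22/3 (a = 2*(1/(-3 + 0) + 4) = 2*(1/(-3) + 4) = 2*(-⅓ + 4) = 2*(11/3) = 22/3 ≈ 7.3333)
(-13*a)*S(4) = -13*22/3*(-4) = -286/3*(-4) = 1144/3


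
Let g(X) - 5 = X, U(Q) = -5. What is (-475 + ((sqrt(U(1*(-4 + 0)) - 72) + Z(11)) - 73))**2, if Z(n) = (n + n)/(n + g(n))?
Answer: 218214943/729 - 29548*I*sqrt(77)/27 ≈ 2.9933e+5 - 9603.1*I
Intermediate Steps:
g(X) = 5 + X
Z(n) = 2*n/(5 + 2*n) (Z(n) = (n + n)/(n + (5 + n)) = (2*n)/(5 + 2*n) = 2*n/(5 + 2*n))
(-475 + ((sqrt(U(1*(-4 + 0)) - 72) + Z(11)) - 73))**2 = (-475 + ((sqrt(-5 - 72) + 2*11/(5 + 2*11)) - 73))**2 = (-475 + ((sqrt(-77) + 2*11/(5 + 22)) - 73))**2 = (-475 + ((I*sqrt(77) + 2*11/27) - 73))**2 = (-475 + ((I*sqrt(77) + 2*11*(1/27)) - 73))**2 = (-475 + ((I*sqrt(77) + 22/27) - 73))**2 = (-475 + ((22/27 + I*sqrt(77)) - 73))**2 = (-475 + (-1949/27 + I*sqrt(77)))**2 = (-14774/27 + I*sqrt(77))**2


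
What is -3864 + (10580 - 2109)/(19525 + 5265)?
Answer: -95780089/24790 ≈ -3863.7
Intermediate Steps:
-3864 + (10580 - 2109)/(19525 + 5265) = -3864 + 8471/24790 = -95780089/24790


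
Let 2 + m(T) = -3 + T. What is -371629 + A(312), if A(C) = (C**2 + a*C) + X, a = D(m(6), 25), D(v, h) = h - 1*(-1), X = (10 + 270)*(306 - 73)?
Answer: -200933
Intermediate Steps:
m(T) = -5 + T (m(T) = -2 + (-3 + T) = -5 + T)
X = 65240 (X = 280*233 = 65240)
D(v, h) = 1 + h (D(v, h) = h + 1 = 1 + h)
a = 26 (a = 1 + 25 = 26)
A(C) = 65240 + C**2 + 26*C (A(C) = (C**2 + 26*C) + 65240 = 65240 + C**2 + 26*C)
-371629 + A(312) = -371629 + (65240 + 312**2 + 26*312) = -371629 + (65240 + 97344 + 8112) = -371629 + 170696 = -200933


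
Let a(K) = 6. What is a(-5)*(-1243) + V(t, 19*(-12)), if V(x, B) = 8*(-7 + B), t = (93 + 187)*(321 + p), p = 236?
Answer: -9338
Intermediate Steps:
t = 155960 (t = (93 + 187)*(321 + 236) = 280*557 = 155960)
V(x, B) = -56 + 8*B
a(-5)*(-1243) + V(t, 19*(-12)) = 6*(-1243) + (-56 + 8*(19*(-12))) = -7458 + (-56 + 8*(-228)) = -7458 + (-56 - 1824) = -7458 - 1880 = -9338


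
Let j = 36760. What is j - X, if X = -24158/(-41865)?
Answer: 1538933242/41865 ≈ 36759.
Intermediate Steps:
X = 24158/41865 (X = -24158*(-1/41865) = 24158/41865 ≈ 0.57705)
j - X = 36760 - 1*24158/41865 = 36760 - 24158/41865 = 1538933242/41865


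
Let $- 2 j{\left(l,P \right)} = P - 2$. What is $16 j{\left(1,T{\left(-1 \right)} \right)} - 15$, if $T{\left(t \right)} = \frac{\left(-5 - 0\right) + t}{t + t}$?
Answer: $-23$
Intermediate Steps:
$T{\left(t \right)} = \frac{-5 + t}{2 t}$ ($T{\left(t \right)} = \frac{\left(-5 + 0\right) + t}{2 t} = \left(-5 + t\right) \frac{1}{2 t} = \frac{-5 + t}{2 t}$)
$j{\left(l,P \right)} = 1 - \frac{P}{2}$ ($j{\left(l,P \right)} = - \frac{P - 2}{2} = - \frac{-2 + P}{2} = 1 - \frac{P}{2}$)
$16 j{\left(1,T{\left(-1 \right)} \right)} - 15 = 16 \left(1 - \frac{\frac{1}{2} \frac{1}{-1} \left(-5 - 1\right)}{2}\right) - 15 = 16 \left(1 - \frac{\frac{1}{2} \left(-1\right) \left(-6\right)}{2}\right) - 15 = 16 \left(1 - \frac{3}{2}\right) - 15 = 16 \left(- \frac{1}{2}\right) - 15 = -8 - 15 = -23$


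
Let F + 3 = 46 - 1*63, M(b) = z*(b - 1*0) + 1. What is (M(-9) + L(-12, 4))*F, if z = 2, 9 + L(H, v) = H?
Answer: 760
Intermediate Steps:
L(H, v) = -9 + H
M(b) = 1 + 2*b (M(b) = 2*(b - 1*0) + 1 = 2*(b + 0) + 1 = 2*b + 1 = 1 + 2*b)
F = -20 (F = -3 + (46 - 1*63) = -3 + (46 - 63) = -3 - 17 = -20)
(M(-9) + L(-12, 4))*F = ((1 + 2*(-9)) + (-9 - 12))*(-20) = ((1 - 18) - 21)*(-20) = (-17 - 21)*(-20) = -38*(-20) = 760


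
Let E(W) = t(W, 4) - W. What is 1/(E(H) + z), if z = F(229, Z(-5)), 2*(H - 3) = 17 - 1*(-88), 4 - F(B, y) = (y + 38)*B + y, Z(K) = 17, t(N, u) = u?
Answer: -2/25319 ≈ -7.8992e-5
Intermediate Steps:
F(B, y) = 4 - y - B*(38 + y) (F(B, y) = 4 - ((y + 38)*B + y) = 4 - ((38 + y)*B + y) = 4 - (B*(38 + y) + y) = 4 - (y + B*(38 + y)) = 4 + (-y - B*(38 + y)) = 4 - y - B*(38 + y))
H = 111/2 (H = 3 + (17 - 1*(-88))/2 = 3 + (17 + 88)/2 = 3 + (½)*105 = 3 + 105/2 = 111/2 ≈ 55.500)
z = -12608 (z = 4 - 1*17 - 38*229 - 1*229*17 = 4 - 17 - 8702 - 3893 = -12608)
E(W) = 4 - W
1/(E(H) + z) = 1/((4 - 1*111/2) - 12608) = 1/((4 - 111/2) - 12608) = 1/(-103/2 - 12608) = 1/(-25319/2) = -2/25319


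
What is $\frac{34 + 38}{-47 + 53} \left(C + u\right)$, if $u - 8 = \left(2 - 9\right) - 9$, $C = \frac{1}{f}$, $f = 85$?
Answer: $- \frac{8148}{85} \approx -95.859$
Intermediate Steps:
$C = \frac{1}{85} \approx 0.011765$
$u = -8$ ($u = 8 + \left(\left(2 - 9\right) - 9\right) = 8 - 16 = -8$)
$\frac{34 + 38}{-47 + 53} \left(C + u\right) = \frac{34 + 38}{-47 + 53} \left(\frac{1}{85} - 8\right) = \frac{72}{6} \left(- \frac{679}{85}\right) = 72 \cdot \frac{1}{6} \left(- \frac{679}{85}\right) = 12 \left(- \frac{679}{85}\right) = - \frac{8148}{85}$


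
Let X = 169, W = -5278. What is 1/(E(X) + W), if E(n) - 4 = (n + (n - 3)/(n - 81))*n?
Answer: 44/1038655 ≈ 4.2362e-5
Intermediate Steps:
E(n) = 4 + n*(n + (-3 + n)/(-81 + n)) (E(n) = 4 + (n + (n - 3)/(n - 81))*n = 4 + (n + (-3 + n)/(-81 + n))*n = 4 + n*(n + (-3 + n)/(-81 + n)))
1/(E(X) + W) = 1/((-324 + 169 + 169**3 - 80*169**2)/(-81 + 169) - 5278) = 1/((-324 + 169 + 4826809 - 80*28561)/88 - 5278) = 1/((-324 + 169 + 4826809 - 2284880)/88 - 5278) = 1/((1/88)*2541774 - 5278) = 1/(1270887/44 - 5278) = 1/(1038655/44) = 44/1038655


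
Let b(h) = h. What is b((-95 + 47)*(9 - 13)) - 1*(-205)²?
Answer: -41833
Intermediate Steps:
b((-95 + 47)*(9 - 13)) - 1*(-205)² = (-95 + 47)*(9 - 13) - 1*(-205)² = -48*(-4) - 1*42025 = 192 - 42025 = -41833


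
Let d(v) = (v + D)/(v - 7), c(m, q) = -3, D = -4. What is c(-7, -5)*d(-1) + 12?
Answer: 81/8 ≈ 10.125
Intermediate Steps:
d(v) = (-4 + v)/(-7 + v) (d(v) = (v - 4)/(v - 7) = (-4 + v)/(-7 + v))
c(-7, -5)*d(-1) + 12 = -3*(-4 - 1)/(-7 - 1) + 12 = -3*(-5)/(-8) + 12 = -(-3)*(-5)/8 + 12 = -3*5/8 + 12 = -15/8 + 12 = 81/8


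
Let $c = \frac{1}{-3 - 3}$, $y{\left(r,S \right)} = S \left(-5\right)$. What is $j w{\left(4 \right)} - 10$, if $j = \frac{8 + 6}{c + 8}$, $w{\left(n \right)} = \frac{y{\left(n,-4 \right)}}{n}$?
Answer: $- \frac{50}{47} \approx -1.0638$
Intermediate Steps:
$y{\left(r,S \right)} = - 5 S$
$c = - \frac{1}{6}$ ($c = \frac{1}{-6} = - \frac{1}{6} \approx -0.16667$)
$w{\left(n \right)} = \frac{20}{n}$ ($w{\left(n \right)} = \frac{\left(-5\right) \left(-4\right)}{n} = \frac{20}{n}$)
$j = \frac{84}{47}$ ($j = \frac{8 + 6}{- \frac{1}{6} + 8} = \frac{14}{\frac{47}{6}} = 14 \cdot \frac{6}{47} = \frac{84}{47} \approx 1.7872$)
$j w{\left(4 \right)} - 10 = \frac{84 \cdot \frac{20}{4}}{47} - 10 = \frac{84 \cdot 20 \cdot \frac{1}{4}}{47} - 10 = \frac{84}{47} \cdot 5 - 10 = \frac{420}{47} - 10 = - \frac{50}{47}$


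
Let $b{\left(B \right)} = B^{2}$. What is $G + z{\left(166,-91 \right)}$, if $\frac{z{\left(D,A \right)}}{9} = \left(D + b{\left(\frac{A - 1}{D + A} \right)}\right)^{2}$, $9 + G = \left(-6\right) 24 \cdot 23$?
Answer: $\frac{876091831171}{3515625} \approx 2.492 \cdot 10^{5}$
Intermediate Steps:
$G = -3321$ ($G = -9 + \left(-6\right) 24 \cdot 23 = -9 - 3312 = -3321$)
$z{\left(D,A \right)} = 9 \left(D + \frac{\left(-1 + A\right)^{2}}{\left(A + D\right)^{2}}\right)^{2}$ ($z{\left(D,A \right)} = 9 \left(D + \left(\frac{A - 1}{D + A}\right)^{2}\right)^{2} = 9 \left(D + \left(\frac{-1 + A}{A + D}\right)^{2}\right)^{2} = 9 \left(D + \frac{\left(-1 + A\right)^{2}}{\left(A + D\right)^{2}}\right)^{2}$)
$G + z{\left(166,-91 \right)} = -3321 + \frac{9 \left(\left(-1 - 91\right)^{2} + 166 \left(-91 + 166\right)^{2}\right)^{2}}{\left(-91 + 166\right)^{4}} = -3321 + \frac{9 \left(\left(-92\right)^{2} + 166 \cdot 75^{2}\right)^{2}}{31640625} = -3321 + 9 \cdot \frac{1}{31640625} \left(8464 + 166 \cdot 5625\right)^{2} = -3321 + 9 \cdot \frac{1}{31640625} \left(8464 + 933750\right)^{2} = -3321 + 9 \cdot \frac{1}{31640625} \cdot 942214^{2} = -3321 + 9 \cdot \frac{1}{31640625} \cdot 887767221796 = -3321 + \frac{887767221796}{3515625} = \frac{876091831171}{3515625}$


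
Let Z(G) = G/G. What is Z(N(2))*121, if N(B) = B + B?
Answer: 121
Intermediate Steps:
N(B) = 2*B
Z(G) = 1
Z(N(2))*121 = 1*121 = 121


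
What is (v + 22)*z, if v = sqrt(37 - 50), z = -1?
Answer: -22 - I*sqrt(13) ≈ -22.0 - 3.6056*I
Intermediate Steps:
v = I*sqrt(13) (v = sqrt(-13) = I*sqrt(13) ≈ 3.6056*I)
(v + 22)*z = (I*sqrt(13) + 22)*(-1) = (22 + I*sqrt(13))*(-1) = -22 - I*sqrt(13)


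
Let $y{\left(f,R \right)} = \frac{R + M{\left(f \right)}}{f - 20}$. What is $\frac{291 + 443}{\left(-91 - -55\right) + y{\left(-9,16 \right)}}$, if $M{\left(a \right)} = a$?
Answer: $- \frac{21286}{1051} \approx -20.253$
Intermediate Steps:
$y{\left(f,R \right)} = \frac{R + f}{-20 + f}$ ($y{\left(f,R \right)} = \frac{R + f}{f - 20} = \frac{R + f}{-20 + f}$)
$\frac{291 + 443}{\left(-91 - -55\right) + y{\left(-9,16 \right)}} = \frac{291 + 443}{\left(-91 - -55\right) + \frac{16 - 9}{-20 - 9}} = \frac{734}{\left(-91 + 55\right) + \frac{1}{-29} \cdot 7} = \frac{734}{-36 - \frac{7}{29}} = \frac{734}{- \frac{1051}{29}} = 734 \left(- \frac{29}{1051}\right) = - \frac{21286}{1051}$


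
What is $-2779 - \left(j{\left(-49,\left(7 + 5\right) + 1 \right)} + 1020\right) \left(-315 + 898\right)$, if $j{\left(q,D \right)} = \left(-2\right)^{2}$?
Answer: $-599771$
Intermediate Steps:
$j{\left(q,D \right)} = 4$
$-2779 - \left(j{\left(-49,\left(7 + 5\right) + 1 \right)} + 1020\right) \left(-315 + 898\right) = -2779 - \left(4 + 1020\right) \left(-315 + 898\right) = -2779 - 1024 \cdot 583 = -2779 - 596992 = -599771$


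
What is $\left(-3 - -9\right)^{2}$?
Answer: $36$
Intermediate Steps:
$\left(-3 - -9\right)^{2} = \left(-3 + 9\right)^{2} = 6^{2} = 36$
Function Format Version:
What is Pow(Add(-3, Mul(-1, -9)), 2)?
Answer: 36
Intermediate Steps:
Pow(Add(-3, Mul(-1, -9)), 2) = Pow(Add(-3, 9), 2) = Pow(6, 2) = 36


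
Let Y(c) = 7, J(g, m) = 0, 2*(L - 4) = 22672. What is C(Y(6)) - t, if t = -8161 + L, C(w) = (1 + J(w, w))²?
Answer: -3178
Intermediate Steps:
L = 11340 (L = 4 + (½)*22672 = 4 + 11336 = 11340)
C(w) = 1 (C(w) = (1 + 0)² = 1² = 1)
t = 3179 (t = -8161 + 11340 = 3179)
C(Y(6)) - t = 1 - 1*3179 = 1 - 3179 = -3178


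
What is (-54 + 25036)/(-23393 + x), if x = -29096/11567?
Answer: -288966794/270615927 ≈ -1.0678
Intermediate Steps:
x = -29096/11567 (x = -29096*1/11567 = -29096/11567 ≈ -2.5154)
(-54 + 25036)/(-23393 + x) = (-54 + 25036)/(-23393 - 29096/11567) = 24982/(-270615927/11567) = 24982*(-11567/270615927) = -288966794/270615927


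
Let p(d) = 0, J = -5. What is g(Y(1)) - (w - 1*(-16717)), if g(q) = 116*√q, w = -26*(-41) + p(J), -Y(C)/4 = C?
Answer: -17783 + 232*I ≈ -17783.0 + 232.0*I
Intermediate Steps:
Y(C) = -4*C
w = 1066 (w = -26*(-41) + 0 = 1066 + 0 = 1066)
g(Y(1)) - (w - 1*(-16717)) = 116*√(-4*1) - (1066 - 1*(-16717)) = 116*√(-4) - (1066 + 16717) = 116*(2*I) - 1*17783 = 232*I - 17783 = -17783 + 232*I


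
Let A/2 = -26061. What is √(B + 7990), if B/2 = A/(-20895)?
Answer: 17*√27388370/995 ≈ 89.415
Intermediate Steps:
A = -52122 (A = 2*(-26061) = -52122)
B = 4964/995 (B = 2*(-52122/(-20895)) = 2*(-52122*(-1/20895)) = 2*(2482/995) = 4964/995 ≈ 4.9889)
√(B + 7990) = √(4964/995 + 7990) = √(7955014/995) = 17*√27388370/995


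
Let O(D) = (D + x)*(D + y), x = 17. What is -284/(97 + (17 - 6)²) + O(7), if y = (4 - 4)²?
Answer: 18170/109 ≈ 166.70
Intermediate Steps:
y = 0 (y = 0² = 0)
O(D) = D*(17 + D) (O(D) = (D + 17)*(D + 0) = (17 + D)*D = D*(17 + D))
-284/(97 + (17 - 6)²) + O(7) = -284/(97 + (17 - 6)²) + 7*(17 + 7) = -284/(97 + 11²) + 7*24 = -284/(97 + 121) + 168 = -284/218 + 168 = (1/218)*(-284) + 168 = -142/109 + 168 = 18170/109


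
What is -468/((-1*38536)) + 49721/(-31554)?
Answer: -118830074/75997809 ≈ -1.5636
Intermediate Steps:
-468/((-1*38536)) + 49721/(-31554) = -468/(-38536) + 49721*(-1/31554) = -468*(-1/38536) - 49721/31554 = 117/9634 - 49721/31554 = -118830074/75997809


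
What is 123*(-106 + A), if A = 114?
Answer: 984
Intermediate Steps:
123*(-106 + A) = 123*(-106 + 114) = 123*8 = 984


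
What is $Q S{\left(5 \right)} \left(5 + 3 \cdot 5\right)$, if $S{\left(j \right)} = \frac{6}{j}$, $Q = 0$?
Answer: $0$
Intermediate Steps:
$Q S{\left(5 \right)} \left(5 + 3 \cdot 5\right) = 0 \cdot \frac{6}{5} \left(5 + 3 \cdot 5\right) = 0 \cdot 6 \cdot \frac{1}{5} \left(5 + 15\right) = 0 \cdot \frac{6}{5} \cdot 20 = 0 \cdot 20 = 0$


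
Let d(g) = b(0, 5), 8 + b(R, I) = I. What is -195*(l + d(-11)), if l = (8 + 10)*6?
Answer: -20475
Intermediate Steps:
b(R, I) = -8 + I
d(g) = -3 (d(g) = -8 + 5 = -3)
l = 108 (l = 18*6 = 108)
-195*(l + d(-11)) = -195*(108 - 3) = -195*105 = -20475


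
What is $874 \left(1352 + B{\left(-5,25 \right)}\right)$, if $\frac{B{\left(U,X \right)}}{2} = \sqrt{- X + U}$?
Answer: $1181648 + 1748 i \sqrt{30} \approx 1.1816 \cdot 10^{6} + 9574.2 i$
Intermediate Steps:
$B{\left(U,X \right)} = 2 \sqrt{U - X}$ ($B{\left(U,X \right)} = 2 \sqrt{- X + U} = 2 \sqrt{U - X}$)
$874 \left(1352 + B{\left(-5,25 \right)}\right) = 874 \left(1352 + 2 \sqrt{-5 - 25}\right) = 874 \left(1352 + 2 \sqrt{-30}\right) = 874 \left(1352 + 2 i \sqrt{30}\right) = 1181648 + 1748 i \sqrt{30}$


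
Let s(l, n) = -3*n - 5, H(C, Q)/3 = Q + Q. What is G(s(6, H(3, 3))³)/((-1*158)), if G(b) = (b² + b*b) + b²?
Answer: -126541600923/158 ≈ -8.0090e+8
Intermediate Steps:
H(C, Q) = 6*Q (H(C, Q) = 3*(Q + Q) = 3*(2*Q) = 6*Q)
s(l, n) = -5 - 3*n
G(b) = 3*b² (G(b) = (b² + b²) + b² = 2*b² + b² = 3*b²)
G(s(6, H(3, 3))³)/((-1*158)) = (3*((-5 - 18*3)³)²)/((-1*158)) = (3*((-5 - 3*18)³)²)/(-158) = (3*((-5 - 54)³)²)*(-1/158) = (3*((-59)³)²)*(-1/158) = (3*(-205379)²)*(-1/158) = (3*42180533641)*(-1/158) = 126541600923*(-1/158) = -126541600923/158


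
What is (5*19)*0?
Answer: 0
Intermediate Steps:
(5*19)*0 = 95*0 = 0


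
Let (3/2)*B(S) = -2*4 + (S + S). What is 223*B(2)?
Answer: -1784/3 ≈ -594.67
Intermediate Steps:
B(S) = -16/3 + 4*S/3 (B(S) = 2*(-2*4 + (S + S))/3 = 2*(-8 + 2*S)/3 = -16/3 + 4*S/3)
223*B(2) = 223*(-16/3 + (4/3)*2) = 223*(-16/3 + 8/3) = 223*(-8/3) = -1784/3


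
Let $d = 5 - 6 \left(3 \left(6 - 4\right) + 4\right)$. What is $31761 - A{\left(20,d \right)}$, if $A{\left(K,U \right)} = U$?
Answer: $31816$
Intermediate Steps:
$d = -55$ ($d = 5 - 6 \left(3 \left(6 - 4\right) + 4\right) = 5 - 6 \left(3 \cdot 2 + 4\right) = 5 - 6 \left(6 + 4\right) = 5 - 60 = -55$)
$31761 - A{\left(20,d \right)} = 31761 - -55 = 31761 + 55 = 31816$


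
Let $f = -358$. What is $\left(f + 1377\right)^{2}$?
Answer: $1038361$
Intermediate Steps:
$\left(f + 1377\right)^{2} = \left(-358 + 1377\right)^{2} = 1019^{2} = 1038361$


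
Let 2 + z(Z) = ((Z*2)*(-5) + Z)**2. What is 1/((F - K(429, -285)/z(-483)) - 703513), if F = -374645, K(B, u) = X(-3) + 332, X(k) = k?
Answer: -18896407/20373312378635 ≈ -9.2751e-7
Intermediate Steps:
z(Z) = -2 + 81*Z**2 (z(Z) = -2 + ((Z*2)*(-5) + Z)**2 = -2 + ((2*Z)*(-5) + Z)**2 = -2 + (-10*Z + Z)**2 = -2 + (-9*Z)**2 = -2 + 81*Z**2)
K(B, u) = 329 (K(B, u) = -3 + 332 = 329)
1/((F - K(429, -285)/z(-483)) - 703513) = 1/((-374645 - 329/(-2 + 81*(-483)**2)) - 703513) = 1/((-374645 - 329/(-2 + 81*233289)) - 703513) = 1/((-374645 - 329/(-2 + 18896409)) - 703513) = 1/((-374645 - 329/18896407) - 703513) = 1/(-7079444400844/18896407 - 703513) = 1/(-20373312378635/18896407) = -18896407/20373312378635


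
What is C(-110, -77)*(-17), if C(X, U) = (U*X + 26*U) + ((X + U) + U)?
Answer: -105468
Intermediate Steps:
C(X, U) = X + 28*U + U*X (C(X, U) = (26*U + U*X) + ((U + X) + U) = (26*U + U*X) + (X + 2*U) = X + 28*U + U*X)
C(-110, -77)*(-17) = (-110 + 28*(-77) - 77*(-110))*(-17) = (-110 - 2156 + 8470)*(-17) = 6204*(-17) = -105468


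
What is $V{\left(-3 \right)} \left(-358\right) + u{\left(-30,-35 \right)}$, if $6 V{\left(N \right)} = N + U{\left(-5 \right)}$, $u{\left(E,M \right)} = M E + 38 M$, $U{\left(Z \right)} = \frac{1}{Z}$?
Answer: $- \frac{1336}{15} \approx -89.067$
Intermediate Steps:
$u{\left(E,M \right)} = 38 M + E M$ ($u{\left(E,M \right)} = E M + 38 M = 38 M + E M$)
$V{\left(N \right)} = - \frac{1}{30} + \frac{N}{6}$ ($V{\left(N \right)} = \frac{N + \frac{1}{-5}}{6} = \frac{N - \frac{1}{5}}{6} = \frac{- \frac{1}{5} + N}{6} = - \frac{1}{30} + \frac{N}{6}$)
$V{\left(-3 \right)} \left(-358\right) + u{\left(-30,-35 \right)} = \left(- \frac{1}{30} + \frac{1}{6} \left(-3\right)\right) \left(-358\right) - 35 \left(38 - 30\right) = \left(- \frac{1}{30} - \frac{1}{2}\right) \left(-358\right) - 280 = \left(- \frac{8}{15}\right) \left(-358\right) - 280 = \frac{2864}{15} - 280 = - \frac{1336}{15}$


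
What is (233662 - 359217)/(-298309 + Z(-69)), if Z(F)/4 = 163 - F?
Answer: 125555/297381 ≈ 0.42220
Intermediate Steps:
Z(F) = 652 - 4*F (Z(F) = 4*(163 - F) = 652 - 4*F)
(233662 - 359217)/(-298309 + Z(-69)) = (233662 - 359217)/(-298309 + (652 - 4*(-69))) = -125555/(-298309 + (652 + 276)) = -125555/(-298309 + 928) = -125555/(-297381) = -125555*(-1/297381) = 125555/297381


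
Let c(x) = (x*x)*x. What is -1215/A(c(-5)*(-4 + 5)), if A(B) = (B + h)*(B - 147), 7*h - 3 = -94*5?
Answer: -8505/365024 ≈ -0.023300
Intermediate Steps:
c(x) = x**3 (c(x) = x**2*x = x**3)
h = -467/7 (h = 3/7 + (-94*5)/7 = 3/7 + (1/7)*(-470) = 3/7 - 470/7 = -467/7 ≈ -66.714)
A(B) = (-147 + B)*(-467/7 + B) (A(B) = (B - 467/7)*(B - 147) = (-467/7 + B)*(-147 + B) = (-147 + B)*(-467/7 + B))
-1215/A(c(-5)*(-4 + 5)) = -1215/(9807 + ((-5)**3*(-4 + 5))**2 - 1496*(-5)**3*(-4 + 5)/7) = -1215/(9807 + (-125*1)**2 - (-187000)/7) = -1215/(9807 + (-125)**2 - 1496/7*(-125)) = -1215/(9807 + 15625 + 187000/7) = -1215/365024/7 = -1215*7/365024 = -8505/365024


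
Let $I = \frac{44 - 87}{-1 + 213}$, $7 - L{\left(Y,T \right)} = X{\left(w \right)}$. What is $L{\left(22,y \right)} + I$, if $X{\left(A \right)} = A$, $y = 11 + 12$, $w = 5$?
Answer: $\frac{381}{212} \approx 1.7972$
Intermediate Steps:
$y = 23$
$L{\left(Y,T \right)} = 2$ ($L{\left(Y,T \right)} = 7 - 5 = 2$)
$I = - \frac{43}{212} \approx -0.20283$
$L{\left(22,y \right)} + I = 2 - \frac{43}{212} = \frac{381}{212}$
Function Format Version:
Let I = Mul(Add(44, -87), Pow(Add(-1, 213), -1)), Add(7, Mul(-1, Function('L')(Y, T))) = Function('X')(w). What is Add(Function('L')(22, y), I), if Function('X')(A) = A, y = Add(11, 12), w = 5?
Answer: Rational(381, 212) ≈ 1.7972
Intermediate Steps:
y = 23
Function('L')(Y, T) = 2 (Function('L')(Y, T) = Add(7, Mul(-1, 5)) = Add(7, -5) = 2)
I = Rational(-43, 212) (I = Mul(-43, Pow(212, -1)) = Mul(-43, Rational(1, 212)) = Rational(-43, 212) ≈ -0.20283)
Add(Function('L')(22, y), I) = Add(2, Rational(-43, 212)) = Rational(381, 212)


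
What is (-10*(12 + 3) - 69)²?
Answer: 47961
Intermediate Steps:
(-10*(12 + 3) - 69)² = (-10*15 - 69)² = (-150 - 69)² = (-219)² = 47961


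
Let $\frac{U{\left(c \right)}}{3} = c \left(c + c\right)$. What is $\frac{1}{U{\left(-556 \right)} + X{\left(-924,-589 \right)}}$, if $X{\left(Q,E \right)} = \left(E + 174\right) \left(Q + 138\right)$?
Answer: $\frac{1}{2181006} \approx 4.585 \cdot 10^{-7}$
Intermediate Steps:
$X{\left(Q,E \right)} = \left(138 + Q\right) \left(174 + E\right)$ ($X{\left(Q,E \right)} = \left(174 + E\right) \left(138 + Q\right) = \left(138 + Q\right) \left(174 + E\right)$)
$U{\left(c \right)} = 6 c^{2}$ ($U{\left(c \right)} = 3 c \left(c + c\right) = 3 c 2 c = 3 \cdot 2 c^{2} = 6 c^{2}$)
$\frac{1}{U{\left(-556 \right)} + X{\left(-924,-589 \right)}} = \frac{1}{6 \left(-556\right)^{2} + \left(24012 + 138 \left(-589\right) + 174 \left(-924\right) - -544236\right)} = \frac{1}{6 \cdot 309136 + \left(24012 - 81282 - 160776 + 544236\right)} = \frac{1}{1854816 + 326190} = \frac{1}{2181006}$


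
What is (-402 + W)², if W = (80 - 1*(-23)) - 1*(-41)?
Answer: 66564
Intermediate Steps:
W = 144 (W = (80 + 23) + 41 = 103 + 41 = 144)
(-402 + W)² = (-402 + 144)² = (-258)² = 66564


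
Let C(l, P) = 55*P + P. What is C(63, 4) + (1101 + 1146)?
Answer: 2471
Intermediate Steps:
C(l, P) = 56*P
C(63, 4) + (1101 + 1146) = 56*4 + (1101 + 1146) = 224 + 2247 = 2471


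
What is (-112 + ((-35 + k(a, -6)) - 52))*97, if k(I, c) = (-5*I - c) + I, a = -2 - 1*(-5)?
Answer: -19885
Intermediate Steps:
a = 3 (a = -2 + 5 = 3)
k(I, c) = -c - 4*I (k(I, c) = (-c - 5*I) + I = -c - 4*I)
(-112 + ((-35 + k(a, -6)) - 52))*97 = (-112 + ((-35 + (-1*(-6) - 4*3)) - 52))*97 = (-112 + ((-35 + (6 - 12)) - 52))*97 = (-112 + ((-35 - 6) - 52))*97 = (-112 + (-41 - 52))*97 = (-112 - 93)*97 = -205*97 = -19885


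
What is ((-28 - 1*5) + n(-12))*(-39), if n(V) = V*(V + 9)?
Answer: -117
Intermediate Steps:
n(V) = V*(9 + V)
((-28 - 1*5) + n(-12))*(-39) = ((-28 - 1*5) - 12*(9 - 12))*(-39) = ((-28 - 5) - 12*(-3))*(-39) = (-33 + 36)*(-39) = 3*(-39) = -117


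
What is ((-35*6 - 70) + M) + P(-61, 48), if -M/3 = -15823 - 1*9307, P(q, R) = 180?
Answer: 75290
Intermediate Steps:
M = 75390 (M = -3*(-15823 - 1*9307) = -3*(-15823 - 9307) = -3*(-25130) = 75390)
((-35*6 - 70) + M) + P(-61, 48) = ((-35*6 - 70) + 75390) + 180 = ((-210 - 70) + 75390) + 180 = (-280 + 75390) + 180 = 75110 + 180 = 75290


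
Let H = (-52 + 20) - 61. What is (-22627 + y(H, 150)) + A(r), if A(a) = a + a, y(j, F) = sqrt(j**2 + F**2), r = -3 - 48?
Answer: -22729 + 3*sqrt(3461) ≈ -22553.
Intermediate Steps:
r = -51
H = -93 (H = -32 - 61 = -93)
y(j, F) = sqrt(F**2 + j**2)
A(a) = 2*a
(-22627 + y(H, 150)) + A(r) = (-22627 + sqrt(150**2 + (-93)**2)) + 2*(-51) = (-22627 + sqrt(22500 + 8649)) - 102 = (-22627 + sqrt(31149)) - 102 = (-22627 + 3*sqrt(3461)) - 102 = -22729 + 3*sqrt(3461)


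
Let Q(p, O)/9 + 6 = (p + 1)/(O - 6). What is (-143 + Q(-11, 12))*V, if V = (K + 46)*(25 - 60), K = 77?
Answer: 912660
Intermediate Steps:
Q(p, O) = -54 + 9*(1 + p)/(-6 + O) (Q(p, O) = -54 + 9*((p + 1)/(O - 6)) = -54 + 9*((1 + p)/(-6 + O)) = -54 + 9*(1 + p)/(-6 + O))
V = -4305 (V = (77 + 46)*(25 - 60) = 123*(-35) = -4305)
(-143 + Q(-11, 12))*V = (-143 + 9*(37 - 11 - 6*12)/(-6 + 12))*(-4305) = (-143 + 9*(37 - 11 - 72)/6)*(-4305) = (-143 + 9*(1/6)*(-46))*(-4305) = (-143 - 69)*(-4305) = -212*(-4305) = 912660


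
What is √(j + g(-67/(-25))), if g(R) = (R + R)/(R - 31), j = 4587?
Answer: √574800774/354 ≈ 67.726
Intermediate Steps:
g(R) = 2*R/(-31 + R) (g(R) = (2*R)/(-31 + R) = 2*R/(-31 + R))
√(j + g(-67/(-25))) = √(4587 + 2*(-67/(-25))/(-31 - 67/(-25))) = √(4587 + 2*(-67*(-1/25))/(-31 - 67*(-1/25))) = √(4587 + 2*(67/25)/(-31 + 67/25)) = √(4587 + 2*(67/25)/(-708/25)) = √(4587 + 2*(67/25)*(-25/708)) = √(4587 - 67/354) = √(1623731/354) = √574800774/354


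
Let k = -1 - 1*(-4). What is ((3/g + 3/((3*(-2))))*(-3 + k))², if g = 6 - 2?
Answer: 0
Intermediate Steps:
g = 4
k = 3 (k = -1 + 4 = 3)
((3/g + 3/((3*(-2))))*(-3 + k))² = ((3/4 + 3/((3*(-2))))*(-3 + 3))² = ((3*(¼) + 3/(-6))*0)² = ((¾ + 3*(-⅙))*0)² = ((¾ - ½)*0)² = ((¼)*0)² = 0² = 0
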